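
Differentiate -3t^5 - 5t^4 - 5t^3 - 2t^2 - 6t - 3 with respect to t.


Apply the power rule term by term:
  d/dt(-3t^5) = -15t^4
  d/dt(-5t^4) = -20t^3
  d/dt(-5t^3) = -15t^2
  d/dt(-2t^2) = -4t
  d/dt(-6t) = -6
  d/dt(-3) = 0
p'(t) = -15t^4 - 20t^3 - 15t^2 - 4t - 6


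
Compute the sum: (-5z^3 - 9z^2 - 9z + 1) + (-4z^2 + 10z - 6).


Align terms by degree and add:
  -5z^3 - 9z^2 - 9z + 1
  -4z^2 + 10z - 6
= -5z^3 - 13z^2 + z - 5


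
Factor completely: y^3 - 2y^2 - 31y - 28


Try integer roots (divisors of -28). y=7: p(7)=0.
Divide out (y - 7): quotient is y^2 + 5y + 4.
Factor the quadratic: (y + 4)(y + 1)
Result: (y - 7)(y + 4)(y + 1)


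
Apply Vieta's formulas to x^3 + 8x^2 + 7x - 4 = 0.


Monic cubic x^3+bx^2+cx+d=0: sum=-b, pairwise sum=c, product=-d.
b=8, c=7, d=-4
r1+r2+r3 = -8
r1r2+r1r3+r2r3 = 7
r1r2r3 = 4


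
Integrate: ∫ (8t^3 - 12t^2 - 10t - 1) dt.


Reverse power rule on each term:
  ∫ 8t^3 dt = 2t^4
  ∫ -12t^2 dt = -4t^3
  ∫ -10t dt = -5t^2
  ∫ -1 dt = -t
F(t) = 2t^4 - 4t^3 - 5t^2 - t + C


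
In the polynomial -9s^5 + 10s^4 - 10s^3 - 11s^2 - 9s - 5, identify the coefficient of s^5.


Read off the coefficient of s^5: -9


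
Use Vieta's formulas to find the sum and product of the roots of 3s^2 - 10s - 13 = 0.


For as^2+bs+c=0: sum = -b/a, product = c/a.
a=3, b=-10, c=-13
Sum = -(-10)/3 = 10/3
Product = (-13)/3 = -13/3


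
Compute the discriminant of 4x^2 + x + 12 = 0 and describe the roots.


D = b^2 - 4ac = (1)^2 - 4(4)(12) = 1 - 192 = -191
Since D < 0: two complex conjugate roots (no real roots)


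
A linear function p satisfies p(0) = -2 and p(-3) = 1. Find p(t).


p(t) = mt + b. Using p(0)=-2, p(-3)=1:
m = (-2 - 1)/(0 + 3) = -3/3 = -1
b = -2 - m*(0) = -2 = -2
p(t) = -t - 2


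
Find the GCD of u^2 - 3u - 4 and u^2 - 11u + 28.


Factor each:
  u^2 - 3u - 4 = (u - 4)(u + 1)
  u^2 - 11u + 28 = (u - 4)(u - 7)
Common monic factor: u - 4


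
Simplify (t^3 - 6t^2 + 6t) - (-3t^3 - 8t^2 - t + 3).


Distribute the minus sign:
  (t^3 - 6t^2 + 6t)
- (-3t^3 - 8t^2 - t + 3)
Negate second polynomial: 3t^3 + 8t^2 + t - 3
Add: 4t^3 + 2t^2 + 7t - 3


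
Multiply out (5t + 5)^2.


Expand (5t + 5)^2 by repeated multiplication:
= 25t^2 + 50t + 25


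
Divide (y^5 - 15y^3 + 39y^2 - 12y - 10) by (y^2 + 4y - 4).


(y^5 - 15y^3 + 39y^2 - 12y - 10) / (y^2 + 4y - 4)
Step 1: y^3 * (y^2 + 4y - 4) = y^5 + 4y^4 - 4y^3; subtract.
Step 2: -4y^2 * (y^2 + 4y - 4) = -4y^4 - 16y^3 + 16y^2; subtract.
Step 3: 5y * (y^2 + 4y - 4) = 5y^3 + 20y^2 - 20y; subtract.
Step 4: 3 * (y^2 + 4y - 4) = 3y^2 + 12y - 12; subtract.
Quotient: y^3 - 4y^2 + 5y + 3, Remainder: -4y + 2


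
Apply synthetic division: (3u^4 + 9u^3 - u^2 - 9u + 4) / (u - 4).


Synthetic division with c = 4. Coefficients: 3, 9, -1, -9, 4
Bring down 3.
  3 * 4 = 12; 12 + 9 = 21
  21 * 4 = 84; 84 - 1 = 83
  83 * 4 = 332; 332 - 9 = 323
  323 * 4 = 1292; 1292 + 4 = 1296
Quotient: 3u^3 + 21u^2 + 83u + 323, Remainder: 1296


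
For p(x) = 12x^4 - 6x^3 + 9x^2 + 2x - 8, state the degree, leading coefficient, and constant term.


Highest power of x is 4, with coefficient 12. Constant term is -8.
Degree = 4, leading coefficient = 12, constant term = -8


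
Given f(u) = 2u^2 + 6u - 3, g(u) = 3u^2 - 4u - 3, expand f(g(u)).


Substitute g(u) into f:
f(g(u)) = 2*(3u^2 - 4u - 3)^2 + 6*(3u^2 - 4u - 3) + (-3)
(3u^2 - 4u - 3)^2 = 9u^4 - 24u^3 - 2u^2 + 24u + 9
Expand and combine: 18u^4 - 48u^3 + 14u^2 + 24u - 3


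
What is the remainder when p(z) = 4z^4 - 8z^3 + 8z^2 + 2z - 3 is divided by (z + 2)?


By the Remainder Theorem, the remainder equals p(-2):
  4*(-2)^4 = 64
  -8*(-2)^3 = 64
  8*(-2)^2 = 32
  2*(-2)^1 = -4
  constant: -3
Sum: 64 + 64 + 32 - 4 - 3 = 153


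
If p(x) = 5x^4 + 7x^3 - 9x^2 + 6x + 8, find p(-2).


Using direct substitution:
  5 * (-2)^4 = 80
  7 * (-2)^3 = -56
  -9 * (-2)^2 = -36
  6 * (-2)^1 = -12
  constant: 8
Sum = 80 - 56 - 36 - 12 + 8 = -16


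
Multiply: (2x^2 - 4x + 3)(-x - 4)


Distribute each term of the first polynomial:
  (2x^2)(-x - 4) = -2x^3 - 8x^2
  (-4x)(-x - 4) = 4x^2 + 16x
  (3)(-x - 4) = -3x - 12
Sum: -2x^3 - 4x^2 + 13x - 12


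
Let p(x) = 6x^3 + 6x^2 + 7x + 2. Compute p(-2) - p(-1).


p(-2) = -36
p(-1) = -5
p(-2) - p(-1) = -36 + 5 = -31


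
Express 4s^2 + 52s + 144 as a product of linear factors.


Roots satisfy r1 + r2 = -b/a = -13 and r1*r2 = c/a = 36.
So r1 = -4, r2 = -9.
4s^2 + 52s + 144 = 4(s - r1)(s - r2) = 4(s + 4)(s + 9)


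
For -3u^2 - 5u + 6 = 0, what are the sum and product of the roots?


For au^2+bu+c=0: sum = -b/a, product = c/a.
a=-3, b=-5, c=6
Sum = -(-5)/-3 = -5/3
Product = (6)/-3 = -2


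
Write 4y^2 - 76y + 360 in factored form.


Roots satisfy r1 + r2 = -b/a = 19 and r1*r2 = c/a = 90.
So r1 = 10, r2 = 9.
4y^2 - 76y + 360 = 4(y - r1)(y - r2) = 4(y - 10)(y - 9)


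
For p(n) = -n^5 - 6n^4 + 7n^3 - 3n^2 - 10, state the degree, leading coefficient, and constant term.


Highest power of n is 5, with coefficient -1. Constant term is -10.
Degree = 5, leading coefficient = -1, constant term = -10


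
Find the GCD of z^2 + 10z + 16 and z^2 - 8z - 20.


Factor each:
  z^2 + 10z + 16 = (z + 2)(z + 8)
  z^2 - 8z - 20 = (z + 2)(z - 10)
Common monic factor: z + 2


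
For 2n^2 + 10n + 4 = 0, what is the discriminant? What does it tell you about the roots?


D = b^2 - 4ac = (10)^2 - 4(2)(4) = 100 - 32 = 68
Since D > 0: two distinct irrational roots


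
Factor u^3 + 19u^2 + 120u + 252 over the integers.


Try integer roots (divisors of 252). u=-7: p(-7)=0.
Divide out (u + 7): quotient is u^2 + 12u + 36.
Factor the quadratic: (u + 6)(u + 6)
Result: (u + 7)(u + 6)(u + 6)


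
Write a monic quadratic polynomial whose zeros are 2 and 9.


p(x) = (x - 2)(x - 9)
Expand: x^2 - 11x + 18


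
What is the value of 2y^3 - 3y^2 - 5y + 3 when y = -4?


Using direct substitution:
  2 * (-4)^3 = -128
  -3 * (-4)^2 = -48
  -5 * (-4)^1 = 20
  constant: 3
Sum = -128 - 48 + 20 + 3 = -153


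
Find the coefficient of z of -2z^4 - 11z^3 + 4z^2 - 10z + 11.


Read off the coefficient of z: -10


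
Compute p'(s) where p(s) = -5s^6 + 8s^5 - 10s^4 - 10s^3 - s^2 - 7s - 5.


Apply the power rule term by term:
  d/ds(-5s^6) = -30s^5
  d/ds(8s^5) = 40s^4
  d/ds(-10s^4) = -40s^3
  d/ds(-10s^3) = -30s^2
  d/ds(-s^2) = -2s
  d/ds(-7s) = -7
  d/ds(-5) = 0
p'(s) = -30s^5 + 40s^4 - 40s^3 - 30s^2 - 2s - 7


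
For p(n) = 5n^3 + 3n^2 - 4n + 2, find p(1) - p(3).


p(1) = 6
p(3) = 152
p(1) - p(3) = 6 - 152 = -146


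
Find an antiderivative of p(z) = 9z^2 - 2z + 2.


Reverse power rule on each term:
  ∫ 9z^2 dz = 3z^3
  ∫ -2z dz = -z^2
  ∫ 2 dz = 2z
F(z) = 3z^3 - z^2 + 2z + C


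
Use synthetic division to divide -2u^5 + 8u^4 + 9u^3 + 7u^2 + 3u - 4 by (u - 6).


Synthetic division with c = 6. Coefficients: -2, 8, 9, 7, 3, -4
Bring down -2.
  -2 * 6 = -12; -12 + 8 = -4
  -4 * 6 = -24; -24 + 9 = -15
  -15 * 6 = -90; -90 + 7 = -83
  -83 * 6 = -498; -498 + 3 = -495
  -495 * 6 = -2970; -2970 - 4 = -2974
Quotient: -2u^4 - 4u^3 - 15u^2 - 83u - 495, Remainder: -2974


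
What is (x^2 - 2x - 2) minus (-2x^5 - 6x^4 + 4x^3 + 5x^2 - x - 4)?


Distribute the minus sign:
  (x^2 - 2x - 2)
- (-2x^5 - 6x^4 + 4x^3 + 5x^2 - x - 4)
Negate second polynomial: 2x^5 + 6x^4 - 4x^3 - 5x^2 + x + 4
Add: 2x^5 + 6x^4 - 4x^3 - 4x^2 - x + 2


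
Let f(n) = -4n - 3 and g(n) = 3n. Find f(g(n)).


Substitute g(n) into f:
f(g(n)) = -4*(3n) + (-3)
Expand and combine: -12n - 3


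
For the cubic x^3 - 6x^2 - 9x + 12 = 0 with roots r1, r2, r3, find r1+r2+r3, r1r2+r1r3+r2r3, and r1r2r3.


Monic cubic x^3+bx^2+cx+d=0: sum=-b, pairwise sum=c, product=-d.
b=-6, c=-9, d=12
r1+r2+r3 = 6
r1r2+r1r3+r2r3 = -9
r1r2r3 = -12


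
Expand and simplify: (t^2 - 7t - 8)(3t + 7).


Distribute each term of the first polynomial:
  (t^2)(3t + 7) = 3t^3 + 7t^2
  (-7t)(3t + 7) = -21t^2 - 49t
  (-8)(3t + 7) = -24t - 56
Sum: 3t^3 - 14t^2 - 73t - 56


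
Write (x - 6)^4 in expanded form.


Expand (x - 6)^4 by repeated multiplication:
  (x - 6)^2 = x^2 - 12x + 36
  (x - 6)^3 = x^3 - 18x^2 + 108x - 216
= x^4 - 24x^3 + 216x^2 - 864x + 1296


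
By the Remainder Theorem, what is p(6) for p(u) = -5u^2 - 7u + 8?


By the Remainder Theorem, the remainder equals p(6):
  -5*(6)^2 = -180
  -7*(6)^1 = -42
  constant: 8
Sum: -180 - 42 + 8 = -214


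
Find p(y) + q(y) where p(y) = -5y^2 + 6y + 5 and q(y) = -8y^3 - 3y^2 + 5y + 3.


Align terms by degree and add:
  -5y^2 + 6y + 5
  -8y^3 - 3y^2 + 5y + 3
= -8y^3 - 8y^2 + 11y + 8


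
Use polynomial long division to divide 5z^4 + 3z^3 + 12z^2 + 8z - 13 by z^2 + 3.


(5z^4 + 3z^3 + 12z^2 + 8z - 13) / (z^2 + 3)
Step 1: 5z^2 * (z^2 + 3) = 5z^4 + 15z^2; subtract.
Step 2: 3z * (z^2 + 3) = 3z^3 + 9z; subtract.
Step 3: -3 * (z^2 + 3) = -3z^2 - 9; subtract.
Quotient: 5z^2 + 3z - 3, Remainder: -z - 4


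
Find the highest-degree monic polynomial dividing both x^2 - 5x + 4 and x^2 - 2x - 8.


Factor each:
  x^2 - 5x + 4 = (x - 4)(x - 1)
  x^2 - 2x - 8 = (x - 4)(x + 2)
Common monic factor: x - 4


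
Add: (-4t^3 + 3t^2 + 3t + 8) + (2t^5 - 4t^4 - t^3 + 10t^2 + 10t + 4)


Align terms by degree and add:
  -4t^3 + 3t^2 + 3t + 8
+ 2t^5 - 4t^4 - t^3 + 10t^2 + 10t + 4
= 2t^5 - 4t^4 - 5t^3 + 13t^2 + 13t + 12


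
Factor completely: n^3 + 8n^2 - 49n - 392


Try integer roots (divisors of -392). n=-8: p(-8)=0.
Divide out (n + 8): quotient is n^2 - 49.
Factor the quadratic: (n + 7)(n - 7)
Result: (n + 8)(n + 7)(n - 7)


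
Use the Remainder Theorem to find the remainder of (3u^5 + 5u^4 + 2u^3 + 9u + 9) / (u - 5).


By the Remainder Theorem, the remainder equals p(5):
  3*(5)^5 = 9375
  5*(5)^4 = 3125
  2*(5)^3 = 250
  0*(5)^2 = 0
  9*(5)^1 = 45
  constant: 9
Sum: 9375 + 3125 + 250 + 0 + 45 + 9 = 12804


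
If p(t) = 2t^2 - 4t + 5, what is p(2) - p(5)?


p(2) = 5
p(5) = 35
p(2) - p(5) = 5 - 35 = -30


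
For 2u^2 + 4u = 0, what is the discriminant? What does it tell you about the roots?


D = b^2 - 4ac = (4)^2 - 4(2)(0) = 16 = 16
Since D > 0: two distinct rational roots


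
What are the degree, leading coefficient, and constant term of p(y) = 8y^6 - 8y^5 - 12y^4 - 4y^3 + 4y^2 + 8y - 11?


Highest power of y is 6, with coefficient 8. Constant term is -11.
Degree = 6, leading coefficient = 8, constant term = -11


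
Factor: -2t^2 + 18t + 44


Roots satisfy r1 + r2 = -b/a = 9 and r1*r2 = c/a = -22.
So r1 = -2, r2 = 11.
-2t^2 + 18t + 44 = -2(t - r1)(t - r2) = -2(t + 2)(t - 11)


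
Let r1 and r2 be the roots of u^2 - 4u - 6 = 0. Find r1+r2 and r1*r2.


For au^2+bu+c=0: sum = -b/a, product = c/a.
a=1, b=-4, c=-6
Sum = -(-4)/1 = 4
Product = (-6)/1 = -6


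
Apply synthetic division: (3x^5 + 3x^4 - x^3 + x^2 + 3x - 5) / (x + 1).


Synthetic division with c = -1. Coefficients: 3, 3, -1, 1, 3, -5
Bring down 3.
  3 * -1 = -3; -3 + 3 = 0
  0 * -1 = 0; 0 - 1 = -1
  -1 * -1 = 1; 1 + 1 = 2
  2 * -1 = -2; -2 + 3 = 1
  1 * -1 = -1; -1 - 5 = -6
Quotient: 3x^4 - x^2 + 2x + 1, Remainder: -6


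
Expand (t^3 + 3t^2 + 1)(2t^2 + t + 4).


Distribute each term of the first polynomial:
  (t^3)(2t^2 + t + 4) = 2t^5 + t^4 + 4t^3
  (3t^2)(2t^2 + t + 4) = 6t^4 + 3t^3 + 12t^2
  (1)(2t^2 + t + 4) = 2t^2 + t + 4
Sum: 2t^5 + 7t^4 + 7t^3 + 14t^2 + t + 4


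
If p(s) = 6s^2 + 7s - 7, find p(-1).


Using direct substitution:
  6 * (-1)^2 = 6
  7 * (-1)^1 = -7
  constant: -7
Sum = 6 - 7 - 7 = -8


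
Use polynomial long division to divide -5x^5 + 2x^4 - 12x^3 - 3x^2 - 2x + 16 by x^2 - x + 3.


(-5x^5 + 2x^4 - 12x^3 - 3x^2 - 2x + 16) / (x^2 - x + 3)
Step 1: -5x^3 * (x^2 - x + 3) = -5x^5 + 5x^4 - 15x^3; subtract.
Step 2: -3x^2 * (x^2 - x + 3) = -3x^4 + 3x^3 - 9x^2; subtract.
Step 3: 0 * (x^2 - x + 3) = 0; subtract.
Step 4: 6 * (x^2 - x + 3) = 6x^2 - 6x + 18; subtract.
Quotient: -5x^3 - 3x^2 + 6, Remainder: 4x - 2


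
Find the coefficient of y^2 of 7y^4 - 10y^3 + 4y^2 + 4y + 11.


Read off the coefficient of y^2: 4


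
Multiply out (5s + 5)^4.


Expand (5s + 5)^4 by repeated multiplication:
  (5s + 5)^2 = 25s^2 + 50s + 25
  (5s + 5)^3 = 125s^3 + 375s^2 + 375s + 125
= 625s^4 + 2500s^3 + 3750s^2 + 2500s + 625


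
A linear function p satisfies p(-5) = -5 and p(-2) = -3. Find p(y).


p(y) = my + b. Using p(-5)=-5, p(-2)=-3:
m = (-5 + 3)/(-5 + 2) = -2/-3 = 2/3
b = -5 - m*(-5) = -5 + 10/3 = -5/3
p(y) = (2/3)y - (5/3)


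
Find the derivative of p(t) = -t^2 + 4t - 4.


Apply the power rule term by term:
  d/dt(-t^2) = -2t
  d/dt(4t) = 4
  d/dt(-4) = 0
p'(t) = -2t + 4


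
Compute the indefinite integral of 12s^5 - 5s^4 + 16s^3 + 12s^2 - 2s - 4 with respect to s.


Reverse power rule on each term:
  ∫ 12s^5 ds = 2s^6
  ∫ -5s^4 ds = -s^5
  ∫ 16s^3 ds = 4s^4
  ∫ 12s^2 ds = 4s^3
  ∫ -2s ds = -s^2
  ∫ -4 ds = -4s
F(s) = 2s^6 - s^5 + 4s^4 + 4s^3 - s^2 - 4s + C


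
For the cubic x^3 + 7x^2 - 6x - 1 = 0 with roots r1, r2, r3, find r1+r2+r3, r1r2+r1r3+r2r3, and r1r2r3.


Monic cubic x^3+bx^2+cx+d=0: sum=-b, pairwise sum=c, product=-d.
b=7, c=-6, d=-1
r1+r2+r3 = -7
r1r2+r1r3+r2r3 = -6
r1r2r3 = 1


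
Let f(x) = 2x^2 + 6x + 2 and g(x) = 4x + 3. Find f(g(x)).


Substitute g(x) into f:
f(g(x)) = 2*(4x + 3)^2 + 6*(4x + 3) + 2
(4x + 3)^2 = 16x^2 + 24x + 9
Expand and combine: 32x^2 + 72x + 38


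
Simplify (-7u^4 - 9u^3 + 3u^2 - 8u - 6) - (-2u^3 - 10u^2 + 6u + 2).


Distribute the minus sign:
  (-7u^4 - 9u^3 + 3u^2 - 8u - 6)
- (-2u^3 - 10u^2 + 6u + 2)
Negate second polynomial: 2u^3 + 10u^2 - 6u - 2
Add: -7u^4 - 7u^3 + 13u^2 - 14u - 8


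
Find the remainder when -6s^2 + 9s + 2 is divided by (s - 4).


By the Remainder Theorem, the remainder equals p(4):
  -6*(4)^2 = -96
  9*(4)^1 = 36
  constant: 2
Sum: -96 + 36 + 2 = -58


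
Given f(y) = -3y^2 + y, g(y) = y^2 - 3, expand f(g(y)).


Substitute g(y) into f:
f(g(y)) = -3*(y^2 - 3)^2 + 1*(y^2 - 3)
(y^2 - 3)^2 = y^4 - 6y^2 + 9
Expand and combine: -3y^4 + 19y^2 - 30


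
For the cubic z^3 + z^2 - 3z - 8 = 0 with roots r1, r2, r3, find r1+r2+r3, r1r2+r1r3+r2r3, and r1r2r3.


Monic cubic z^3+bz^2+cz+d=0: sum=-b, pairwise sum=c, product=-d.
b=1, c=-3, d=-8
r1+r2+r3 = -1
r1r2+r1r3+r2r3 = -3
r1r2r3 = 8


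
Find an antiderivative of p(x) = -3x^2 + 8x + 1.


Reverse power rule on each term:
  ∫ -3x^2 dx = -x^3
  ∫ 8x dx = 4x^2
  ∫ 1 dx = x
F(x) = -x^3 + 4x^2 + x + C


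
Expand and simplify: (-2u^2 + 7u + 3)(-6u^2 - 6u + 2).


Distribute each term of the first polynomial:
  (-2u^2)(-6u^2 - 6u + 2) = 12u^4 + 12u^3 - 4u^2
  (7u)(-6u^2 - 6u + 2) = -42u^3 - 42u^2 + 14u
  (3)(-6u^2 - 6u + 2) = -18u^2 - 18u + 6
Sum: 12u^4 - 30u^3 - 64u^2 - 4u + 6


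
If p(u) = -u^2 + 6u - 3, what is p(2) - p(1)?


p(2) = 5
p(1) = 2
p(2) - p(1) = 5 - 2 = 3


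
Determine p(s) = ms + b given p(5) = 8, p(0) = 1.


p(s) = ms + b. Using p(5)=8, p(0)=1:
m = (8 - 1)/(5) = 7/5 = 7/5
b = 8 - m*(5) = 8 - 7 = 1
p(s) = (7/5)s + 1


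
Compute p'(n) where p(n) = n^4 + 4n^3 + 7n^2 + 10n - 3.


Apply the power rule term by term:
  d/dn(n^4) = 4n^3
  d/dn(4n^3) = 12n^2
  d/dn(7n^2) = 14n
  d/dn(10n) = 10
  d/dn(-3) = 0
p'(n) = 4n^3 + 12n^2 + 14n + 10


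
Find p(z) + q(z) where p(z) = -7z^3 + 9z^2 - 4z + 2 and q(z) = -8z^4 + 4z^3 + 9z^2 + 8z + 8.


Align terms by degree and add:
  -7z^3 + 9z^2 - 4z + 2
  -8z^4 + 4z^3 + 9z^2 + 8z + 8
= -8z^4 - 3z^3 + 18z^2 + 4z + 10


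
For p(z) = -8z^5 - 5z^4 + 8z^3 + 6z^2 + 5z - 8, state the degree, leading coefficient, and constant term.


Highest power of z is 5, with coefficient -8. Constant term is -8.
Degree = 5, leading coefficient = -8, constant term = -8


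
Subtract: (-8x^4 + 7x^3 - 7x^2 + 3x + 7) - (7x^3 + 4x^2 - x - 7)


Distribute the minus sign:
  (-8x^4 + 7x^3 - 7x^2 + 3x + 7)
- (7x^3 + 4x^2 - x - 7)
Negate second polynomial: -7x^3 - 4x^2 + x + 7
Add: -8x^4 - 11x^2 + 4x + 14


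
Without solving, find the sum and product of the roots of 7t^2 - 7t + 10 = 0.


For at^2+bt+c=0: sum = -b/a, product = c/a.
a=7, b=-7, c=10
Sum = -(-7)/7 = 1
Product = (10)/7 = 10/7


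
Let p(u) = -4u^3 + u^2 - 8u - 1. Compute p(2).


Using direct substitution:
  -4 * (2)^3 = -32
  1 * (2)^2 = 4
  -8 * (2)^1 = -16
  constant: -1
Sum = -32 + 4 - 16 - 1 = -45


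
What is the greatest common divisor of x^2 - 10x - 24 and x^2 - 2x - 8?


Factor each:
  x^2 - 10x - 24 = (x + 2)(x - 12)
  x^2 - 2x - 8 = (x + 2)(x - 4)
Common monic factor: x + 2


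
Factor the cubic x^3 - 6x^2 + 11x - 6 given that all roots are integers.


Try integer roots (divisors of -6). x=1: p(1)=0.
Divide out (x - 1): quotient is x^2 - 5x + 6.
Factor the quadratic: (x - 3)(x - 2)
Result: (x - 1)(x - 3)(x - 2)


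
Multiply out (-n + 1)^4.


Expand (-n + 1)^4 by repeated multiplication:
  (-n + 1)^2 = n^2 - 2n + 1
  (-n + 1)^3 = -n^3 + 3n^2 - 3n + 1
= n^4 - 4n^3 + 6n^2 - 4n + 1


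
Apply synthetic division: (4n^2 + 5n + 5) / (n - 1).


Synthetic division with c = 1. Coefficients: 4, 5, 5
Bring down 4.
  4 * 1 = 4; 4 + 5 = 9
  9 * 1 = 9; 9 + 5 = 14
Quotient: 4n + 9, Remainder: 14


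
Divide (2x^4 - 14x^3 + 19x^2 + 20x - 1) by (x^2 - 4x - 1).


(2x^4 - 14x^3 + 19x^2 + 20x - 1) / (x^2 - 4x - 1)
Step 1: 2x^2 * (x^2 - 4x - 1) = 2x^4 - 8x^3 - 2x^2; subtract.
Step 2: -6x * (x^2 - 4x - 1) = -6x^3 + 24x^2 + 6x; subtract.
Step 3: -3 * (x^2 - 4x - 1) = -3x^2 + 12x + 3; subtract.
Quotient: 2x^2 - 6x - 3, Remainder: 2x - 4


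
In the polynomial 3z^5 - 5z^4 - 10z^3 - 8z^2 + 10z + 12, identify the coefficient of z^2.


Read off the coefficient of z^2: -8


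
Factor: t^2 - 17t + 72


Roots satisfy r1 + r2 = -b/a = 17 and r1*r2 = c/a = 72.
So r1 = 9, r2 = 8.
t^2 - 17t + 72 = (t - r1)(t - r2) = (t - 9)(t - 8)


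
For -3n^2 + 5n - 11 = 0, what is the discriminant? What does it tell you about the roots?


D = b^2 - 4ac = (5)^2 - 4(-3)(-11) = 25 - 132 = -107
Since D < 0: two complex conjugate roots (no real roots)


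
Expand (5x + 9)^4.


Expand (5x + 9)^4 by repeated multiplication:
  (5x + 9)^2 = 25x^2 + 90x + 81
  (5x + 9)^3 = 125x^3 + 675x^2 + 1215x + 729
= 625x^4 + 4500x^3 + 12150x^2 + 14580x + 6561


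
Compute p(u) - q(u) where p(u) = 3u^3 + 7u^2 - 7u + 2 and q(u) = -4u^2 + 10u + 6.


Distribute the minus sign:
  (3u^3 + 7u^2 - 7u + 2)
- (-4u^2 + 10u + 6)
Negate second polynomial: 4u^2 - 10u - 6
Add: 3u^3 + 11u^2 - 17u - 4


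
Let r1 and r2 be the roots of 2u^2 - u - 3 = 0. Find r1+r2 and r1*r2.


For au^2+bu+c=0: sum = -b/a, product = c/a.
a=2, b=-1, c=-3
Sum = -(-1)/2 = 1/2
Product = (-3)/2 = -3/2


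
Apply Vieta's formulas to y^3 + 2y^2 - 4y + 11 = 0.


Monic cubic y^3+by^2+cy+d=0: sum=-b, pairwise sum=c, product=-d.
b=2, c=-4, d=11
r1+r2+r3 = -2
r1r2+r1r3+r2r3 = -4
r1r2r3 = -11


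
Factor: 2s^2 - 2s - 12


Roots satisfy r1 + r2 = -b/a = 1 and r1*r2 = c/a = -6.
So r1 = -2, r2 = 3.
2s^2 - 2s - 12 = 2(s - r1)(s - r2) = 2(s + 2)(s - 3)


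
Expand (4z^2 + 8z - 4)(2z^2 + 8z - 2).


Distribute each term of the first polynomial:
  (4z^2)(2z^2 + 8z - 2) = 8z^4 + 32z^3 - 8z^2
  (8z)(2z^2 + 8z - 2) = 16z^3 + 64z^2 - 16z
  (-4)(2z^2 + 8z - 2) = -8z^2 - 32z + 8
Sum: 8z^4 + 48z^3 + 48z^2 - 48z + 8


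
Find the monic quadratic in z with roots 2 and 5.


p(z) = (z - 2)(z - 5)
Expand: z^2 - 7z + 10


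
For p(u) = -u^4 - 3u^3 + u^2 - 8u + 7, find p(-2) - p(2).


p(-2) = 35
p(2) = -45
p(-2) - p(2) = 35 + 45 = 80


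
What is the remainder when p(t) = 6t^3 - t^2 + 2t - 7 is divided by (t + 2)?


By the Remainder Theorem, the remainder equals p(-2):
  6*(-2)^3 = -48
  -1*(-2)^2 = -4
  2*(-2)^1 = -4
  constant: -7
Sum: -48 - 4 - 4 - 7 = -63


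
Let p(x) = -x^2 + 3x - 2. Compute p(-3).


Using direct substitution:
  -1 * (-3)^2 = -9
  3 * (-3)^1 = -9
  constant: -2
Sum = -9 - 9 - 2 = -20


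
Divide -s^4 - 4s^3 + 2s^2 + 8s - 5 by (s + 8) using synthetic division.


Synthetic division with c = -8. Coefficients: -1, -4, 2, 8, -5
Bring down -1.
  -1 * -8 = 8; 8 - 4 = 4
  4 * -8 = -32; -32 + 2 = -30
  -30 * -8 = 240; 240 + 8 = 248
  248 * -8 = -1984; -1984 - 5 = -1989
Quotient: -s^3 + 4s^2 - 30s + 248, Remainder: -1989


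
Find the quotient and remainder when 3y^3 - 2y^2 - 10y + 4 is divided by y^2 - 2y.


(3y^3 - 2y^2 - 10y + 4) / (y^2 - 2y)
Step 1: 3y * (y^2 - 2y) = 3y^3 - 6y^2; subtract.
Step 2: 4 * (y^2 - 2y) = 4y^2 - 8y; subtract.
Quotient: 3y + 4, Remainder: -2y + 4


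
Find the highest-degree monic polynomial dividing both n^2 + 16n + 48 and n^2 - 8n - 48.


Factor each:
  n^2 + 16n + 48 = (n + 4)(n + 12)
  n^2 - 8n - 48 = (n + 4)(n - 12)
Common monic factor: n + 4


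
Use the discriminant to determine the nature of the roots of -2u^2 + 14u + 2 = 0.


D = b^2 - 4ac = (14)^2 - 4(-2)(2) = 196 + 16 = 212
Since D > 0: two distinct irrational roots


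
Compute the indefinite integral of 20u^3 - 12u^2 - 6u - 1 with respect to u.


Reverse power rule on each term:
  ∫ 20u^3 du = 5u^4
  ∫ -12u^2 du = -4u^3
  ∫ -6u du = -3u^2
  ∫ -1 du = -u
F(u) = 5u^4 - 4u^3 - 3u^2 - u + C


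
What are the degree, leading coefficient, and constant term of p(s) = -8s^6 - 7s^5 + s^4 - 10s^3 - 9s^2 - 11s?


Highest power of s is 6, with coefficient -8. Constant term is 0.
Degree = 6, leading coefficient = -8, constant term = 0


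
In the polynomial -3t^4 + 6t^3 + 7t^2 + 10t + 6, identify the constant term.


Read off the constant term: 6


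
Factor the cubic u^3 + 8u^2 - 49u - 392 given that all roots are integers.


Try integer roots (divisors of -392). u=-8: p(-8)=0.
Divide out (u + 8): quotient is u^2 - 49.
Factor the quadratic: (u + 7)(u - 7)
Result: (u + 8)(u + 7)(u - 7)


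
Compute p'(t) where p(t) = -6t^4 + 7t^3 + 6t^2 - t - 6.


Apply the power rule term by term:
  d/dt(-6t^4) = -24t^3
  d/dt(7t^3) = 21t^2
  d/dt(6t^2) = 12t
  d/dt(-t) = -1
  d/dt(-6) = 0
p'(t) = -24t^3 + 21t^2 + 12t - 1


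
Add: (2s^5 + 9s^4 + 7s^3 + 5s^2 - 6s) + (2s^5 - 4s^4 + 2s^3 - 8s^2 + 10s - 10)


Align terms by degree and add:
  2s^5 + 9s^4 + 7s^3 + 5s^2 - 6s
+ 2s^5 - 4s^4 + 2s^3 - 8s^2 + 10s - 10
= 4s^5 + 5s^4 + 9s^3 - 3s^2 + 4s - 10


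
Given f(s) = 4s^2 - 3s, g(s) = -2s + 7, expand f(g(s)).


Substitute g(s) into f:
f(g(s)) = 4*(-2s + 7)^2 + (-3)*(-2s + 7)
(-2s + 7)^2 = 4s^2 - 28s + 49
Expand and combine: 16s^2 - 106s + 175


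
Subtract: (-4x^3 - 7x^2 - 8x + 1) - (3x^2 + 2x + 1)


Distribute the minus sign:
  (-4x^3 - 7x^2 - 8x + 1)
- (3x^2 + 2x + 1)
Negate second polynomial: -3x^2 - 2x - 1
Add: -4x^3 - 10x^2 - 10x


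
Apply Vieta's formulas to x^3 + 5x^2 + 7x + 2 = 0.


Monic cubic x^3+bx^2+cx+d=0: sum=-b, pairwise sum=c, product=-d.
b=5, c=7, d=2
r1+r2+r3 = -5
r1r2+r1r3+r2r3 = 7
r1r2r3 = -2


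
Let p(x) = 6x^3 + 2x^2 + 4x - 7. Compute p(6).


Using direct substitution:
  6 * (6)^3 = 1296
  2 * (6)^2 = 72
  4 * (6)^1 = 24
  constant: -7
Sum = 1296 + 72 + 24 - 7 = 1385


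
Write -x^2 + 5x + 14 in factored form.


Roots satisfy r1 + r2 = -b/a = 5 and r1*r2 = c/a = -14.
So r1 = -2, r2 = 7.
-x^2 + 5x + 14 = -(x - r1)(x - r2) = -(x + 2)(x - 7)


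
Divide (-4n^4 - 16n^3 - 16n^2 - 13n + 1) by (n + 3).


(-4n^4 - 16n^3 - 16n^2 - 13n + 1) / (n + 3)
Step 1: -4n^3 * (n + 3) = -4n^4 - 12n^3; subtract.
Step 2: -4n^2 * (n + 3) = -4n^3 - 12n^2; subtract.
Step 3: -4n * (n + 3) = -4n^2 - 12n; subtract.
Step 4: -1 * (n + 3) = -n - 3; subtract.
Quotient: -4n^3 - 4n^2 - 4n - 1, Remainder: 4


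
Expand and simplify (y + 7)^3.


Expand (y + 7)^3 by repeated multiplication:
  (y + 7)^2 = y^2 + 14y + 49
= y^3 + 21y^2 + 147y + 343


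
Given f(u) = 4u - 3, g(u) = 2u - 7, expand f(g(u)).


Substitute g(u) into f:
f(g(u)) = 4*(2u - 7) + (-3)
Expand and combine: 8u - 31


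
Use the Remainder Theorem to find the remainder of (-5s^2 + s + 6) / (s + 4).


By the Remainder Theorem, the remainder equals p(-4):
  -5*(-4)^2 = -80
  1*(-4)^1 = -4
  constant: 6
Sum: -80 - 4 + 6 = -78


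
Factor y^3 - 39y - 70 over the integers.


Try integer roots (divisors of -70). y=-5: p(-5)=0.
Divide out (y + 5): quotient is y^2 - 5y - 14.
Factor the quadratic: (y + 2)(y - 7)
Result: (y + 5)(y + 2)(y - 7)


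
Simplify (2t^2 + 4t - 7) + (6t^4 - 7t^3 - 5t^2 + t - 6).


Align terms by degree and add:
  2t^2 + 4t - 7
+ 6t^4 - 7t^3 - 5t^2 + t - 6
= 6t^4 - 7t^3 - 3t^2 + 5t - 13


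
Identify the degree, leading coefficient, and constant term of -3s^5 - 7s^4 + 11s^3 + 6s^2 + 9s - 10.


Highest power of s is 5, with coefficient -3. Constant term is -10.
Degree = 5, leading coefficient = -3, constant term = -10


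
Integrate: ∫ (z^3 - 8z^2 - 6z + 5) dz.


Reverse power rule on each term:
  ∫ z^3 dz = (1/4)z^4
  ∫ -8z^2 dz = -(8/3)z^3
  ∫ -6z dz = -3z^2
  ∫ 5 dz = 5z
F(z) = (1/4)z^4 - (8/3)z^3 - 3z^2 + 5z + C


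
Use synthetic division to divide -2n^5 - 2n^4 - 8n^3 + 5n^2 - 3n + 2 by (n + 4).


Synthetic division with c = -4. Coefficients: -2, -2, -8, 5, -3, 2
Bring down -2.
  -2 * -4 = 8; 8 - 2 = 6
  6 * -4 = -24; -24 - 8 = -32
  -32 * -4 = 128; 128 + 5 = 133
  133 * -4 = -532; -532 - 3 = -535
  -535 * -4 = 2140; 2140 + 2 = 2142
Quotient: -2n^4 + 6n^3 - 32n^2 + 133n - 535, Remainder: 2142


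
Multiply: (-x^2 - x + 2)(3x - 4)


Distribute each term of the first polynomial:
  (-x^2)(3x - 4) = -3x^3 + 4x^2
  (-x)(3x - 4) = -3x^2 + 4x
  (2)(3x - 4) = 6x - 8
Sum: -3x^3 + x^2 + 10x - 8


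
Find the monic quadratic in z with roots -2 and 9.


p(z) = (z + 2)(z - 9)
Expand: z^2 - 7z - 18


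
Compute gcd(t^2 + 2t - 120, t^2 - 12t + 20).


Factor each:
  t^2 + 2t - 120 = (t - 10)(t + 12)
  t^2 - 12t + 20 = (t - 10)(t - 2)
Common monic factor: t - 10


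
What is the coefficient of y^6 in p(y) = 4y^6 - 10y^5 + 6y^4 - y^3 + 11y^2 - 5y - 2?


Read off the coefficient of y^6: 4


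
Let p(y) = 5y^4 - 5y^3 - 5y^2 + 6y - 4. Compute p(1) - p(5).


p(1) = -3
p(5) = 2401
p(1) - p(5) = -3 - 2401 = -2404


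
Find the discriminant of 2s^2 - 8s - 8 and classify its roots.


D = b^2 - 4ac = (-8)^2 - 4(2)(-8) = 64 + 64 = 128
Since D > 0: two distinct irrational roots


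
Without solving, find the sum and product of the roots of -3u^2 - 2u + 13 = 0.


For au^2+bu+c=0: sum = -b/a, product = c/a.
a=-3, b=-2, c=13
Sum = -(-2)/-3 = -2/3
Product = (13)/-3 = -13/3


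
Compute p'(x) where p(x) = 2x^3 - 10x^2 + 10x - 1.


Apply the power rule term by term:
  d/dx(2x^3) = 6x^2
  d/dx(-10x^2) = -20x
  d/dx(10x) = 10
  d/dx(-1) = 0
p'(x) = 6x^2 - 20x + 10


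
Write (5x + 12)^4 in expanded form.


Expand (5x + 12)^4 by repeated multiplication:
  (5x + 12)^2 = 25x^2 + 120x + 144
  (5x + 12)^3 = 125x^3 + 900x^2 + 2160x + 1728
= 625x^4 + 6000x^3 + 21600x^2 + 34560x + 20736


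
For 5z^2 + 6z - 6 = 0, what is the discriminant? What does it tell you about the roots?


D = b^2 - 4ac = (6)^2 - 4(5)(-6) = 36 + 120 = 156
Since D > 0: two distinct irrational roots


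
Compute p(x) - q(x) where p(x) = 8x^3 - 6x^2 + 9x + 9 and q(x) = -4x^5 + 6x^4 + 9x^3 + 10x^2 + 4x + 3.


Distribute the minus sign:
  (8x^3 - 6x^2 + 9x + 9)
- (-4x^5 + 6x^4 + 9x^3 + 10x^2 + 4x + 3)
Negate second polynomial: 4x^5 - 6x^4 - 9x^3 - 10x^2 - 4x - 3
Add: 4x^5 - 6x^4 - x^3 - 16x^2 + 5x + 6


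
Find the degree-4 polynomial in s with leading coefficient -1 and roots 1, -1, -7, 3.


p(s) = -(s - 1)(s + 1)(s + 7)(s - 3)
Expand: -s^4 - 4s^3 + 22s^2 + 4s - 21


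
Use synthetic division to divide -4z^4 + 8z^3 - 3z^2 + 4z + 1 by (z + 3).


Synthetic division with c = -3. Coefficients: -4, 8, -3, 4, 1
Bring down -4.
  -4 * -3 = 12; 12 + 8 = 20
  20 * -3 = -60; -60 - 3 = -63
  -63 * -3 = 189; 189 + 4 = 193
  193 * -3 = -579; -579 + 1 = -578
Quotient: -4z^3 + 20z^2 - 63z + 193, Remainder: -578


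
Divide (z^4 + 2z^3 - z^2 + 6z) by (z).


(z^4 + 2z^3 - z^2 + 6z) / (z)
Step 1: z^3 * (z) = z^4; subtract.
Step 2: 2z^2 * (z) = 2z^3; subtract.
Step 3: -z * (z) = -z^2; subtract.
Step 4: 6 * (z) = 6z; subtract.
Quotient: z^3 + 2z^2 - z + 6, Remainder: 0


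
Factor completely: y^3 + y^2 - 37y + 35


Try integer roots (divisors of 35). y=-7: p(-7)=0.
Divide out (y + 7): quotient is y^2 - 6y + 5.
Factor the quadratic: (y - 5)(y - 1)
Result: (y + 7)(y - 5)(y - 1)


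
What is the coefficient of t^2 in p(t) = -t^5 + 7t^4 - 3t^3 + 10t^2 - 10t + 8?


Read off the coefficient of t^2: 10


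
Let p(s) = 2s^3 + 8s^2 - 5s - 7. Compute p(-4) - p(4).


p(-4) = 13
p(4) = 229
p(-4) - p(4) = 13 - 229 = -216


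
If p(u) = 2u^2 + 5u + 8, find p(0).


Using direct substitution:
  2 * (0)^2 = 0
  5 * (0)^1 = 0
  constant: 8
Sum = 0 + 0 + 8 = 8


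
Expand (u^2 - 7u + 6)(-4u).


Distribute each term of the first polynomial:
  (u^2)(-4u) = -4u^3
  (-7u)(-4u) = 28u^2
  (6)(-4u) = -24u
Sum: -4u^3 + 28u^2 - 24u


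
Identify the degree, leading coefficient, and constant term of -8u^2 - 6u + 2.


Highest power of u is 2, with coefficient -8. Constant term is 2.
Degree = 2, leading coefficient = -8, constant term = 2


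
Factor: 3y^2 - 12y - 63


Roots satisfy r1 + r2 = -b/a = 4 and r1*r2 = c/a = -21.
So r1 = -3, r2 = 7.
3y^2 - 12y - 63 = 3(y - r1)(y - r2) = 3(y + 3)(y - 7)


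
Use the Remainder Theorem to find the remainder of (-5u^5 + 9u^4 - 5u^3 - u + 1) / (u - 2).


By the Remainder Theorem, the remainder equals p(2):
  -5*(2)^5 = -160
  9*(2)^4 = 144
  -5*(2)^3 = -40
  0*(2)^2 = 0
  -1*(2)^1 = -2
  constant: 1
Sum: -160 + 144 - 40 + 0 - 2 + 1 = -57


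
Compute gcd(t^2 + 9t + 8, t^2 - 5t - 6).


Factor each:
  t^2 + 9t + 8 = (t + 1)(t + 8)
  t^2 - 5t - 6 = (t + 1)(t - 6)
Common monic factor: t + 1


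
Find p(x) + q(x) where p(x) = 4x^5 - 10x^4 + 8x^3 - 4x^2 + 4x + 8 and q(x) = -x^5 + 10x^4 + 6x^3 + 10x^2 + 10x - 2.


Align terms by degree and add:
  4x^5 - 10x^4 + 8x^3 - 4x^2 + 4x + 8
  -x^5 + 10x^4 + 6x^3 + 10x^2 + 10x - 2
= 3x^5 + 14x^3 + 6x^2 + 14x + 6


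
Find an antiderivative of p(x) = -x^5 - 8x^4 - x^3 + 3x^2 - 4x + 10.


Reverse power rule on each term:
  ∫ -x^5 dx = -(1/6)x^6
  ∫ -8x^4 dx = -(8/5)x^5
  ∫ -x^3 dx = -(1/4)x^4
  ∫ 3x^2 dx = x^3
  ∫ -4x dx = -2x^2
  ∫ 10 dx = 10x
F(x) = -(1/6)x^6 - (8/5)x^5 - (1/4)x^4 + x^3 - 2x^2 + 10x + C


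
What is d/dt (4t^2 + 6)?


Apply the power rule term by term:
  d/dt(4t^2) = 8t
  d/dt(6) = 0
p'(t) = 8t


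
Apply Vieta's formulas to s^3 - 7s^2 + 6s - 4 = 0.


Monic cubic s^3+bs^2+cs+d=0: sum=-b, pairwise sum=c, product=-d.
b=-7, c=6, d=-4
r1+r2+r3 = 7
r1r2+r1r3+r2r3 = 6
r1r2r3 = 4


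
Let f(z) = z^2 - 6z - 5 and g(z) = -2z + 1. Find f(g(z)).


Substitute g(z) into f:
f(g(z)) = 1*(-2z + 1)^2 + (-6)*(-2z + 1) + (-5)
(-2z + 1)^2 = 4z^2 - 4z + 1
Expand and combine: 4z^2 + 8z - 10


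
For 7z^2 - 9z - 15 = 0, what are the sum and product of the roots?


For az^2+bz+c=0: sum = -b/a, product = c/a.
a=7, b=-9, c=-15
Sum = -(-9)/7 = 9/7
Product = (-15)/7 = -15/7


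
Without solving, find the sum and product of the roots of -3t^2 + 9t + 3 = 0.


For at^2+bt+c=0: sum = -b/a, product = c/a.
a=-3, b=9, c=3
Sum = -(9)/-3 = 3
Product = (3)/-3 = -1


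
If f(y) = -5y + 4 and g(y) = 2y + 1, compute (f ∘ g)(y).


Substitute g(y) into f:
f(g(y)) = -5*(2y + 1) + 4
Expand and combine: -10y - 1


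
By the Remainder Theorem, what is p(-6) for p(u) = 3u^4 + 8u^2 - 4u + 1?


By the Remainder Theorem, the remainder equals p(-6):
  3*(-6)^4 = 3888
  0*(-6)^3 = 0
  8*(-6)^2 = 288
  -4*(-6)^1 = 24
  constant: 1
Sum: 3888 + 0 + 288 + 24 + 1 = 4201


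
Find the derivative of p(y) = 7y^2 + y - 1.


Apply the power rule term by term:
  d/dy(7y^2) = 14y
  d/dy(y) = 1
  d/dy(-1) = 0
p'(y) = 14y + 1


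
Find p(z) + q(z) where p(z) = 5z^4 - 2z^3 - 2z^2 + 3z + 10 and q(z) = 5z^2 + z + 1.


Align terms by degree and add:
  5z^4 - 2z^3 - 2z^2 + 3z + 10
+ 5z^2 + z + 1
= 5z^4 - 2z^3 + 3z^2 + 4z + 11


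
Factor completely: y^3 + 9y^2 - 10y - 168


Try integer roots (divisors of -168). y=-7: p(-7)=0.
Divide out (y + 7): quotient is y^2 + 2y - 24.
Factor the quadratic: (y + 6)(y - 4)
Result: (y + 7)(y + 6)(y - 4)


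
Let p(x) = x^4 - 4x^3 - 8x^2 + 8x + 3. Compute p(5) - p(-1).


p(5) = -32
p(-1) = -8
p(5) - p(-1) = -32 + 8 = -24


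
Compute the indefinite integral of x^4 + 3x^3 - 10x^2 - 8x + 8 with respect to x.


Reverse power rule on each term:
  ∫ x^4 dx = (1/5)x^5
  ∫ 3x^3 dx = (3/4)x^4
  ∫ -10x^2 dx = -(10/3)x^3
  ∫ -8x dx = -4x^2
  ∫ 8 dx = 8x
F(x) = (1/5)x^5 + (3/4)x^4 - (10/3)x^3 - 4x^2 + 8x + C


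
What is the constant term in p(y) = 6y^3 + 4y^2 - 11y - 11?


Read off the constant term: -11


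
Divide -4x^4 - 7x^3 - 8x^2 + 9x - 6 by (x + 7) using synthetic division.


Synthetic division with c = -7. Coefficients: -4, -7, -8, 9, -6
Bring down -4.
  -4 * -7 = 28; 28 - 7 = 21
  21 * -7 = -147; -147 - 8 = -155
  -155 * -7 = 1085; 1085 + 9 = 1094
  1094 * -7 = -7658; -7658 - 6 = -7664
Quotient: -4x^3 + 21x^2 - 155x + 1094, Remainder: -7664


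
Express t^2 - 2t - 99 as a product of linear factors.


Roots satisfy r1 + r2 = -b/a = 2 and r1*r2 = c/a = -99.
So r1 = 11, r2 = -9.
t^2 - 2t - 99 = (t - r1)(t - r2) = (t - 11)(t + 9)


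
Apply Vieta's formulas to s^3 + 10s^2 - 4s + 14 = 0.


Monic cubic s^3+bs^2+cs+d=0: sum=-b, pairwise sum=c, product=-d.
b=10, c=-4, d=14
r1+r2+r3 = -10
r1r2+r1r3+r2r3 = -4
r1r2r3 = -14


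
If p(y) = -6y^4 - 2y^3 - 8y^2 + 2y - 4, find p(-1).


Using direct substitution:
  -6 * (-1)^4 = -6
  -2 * (-1)^3 = 2
  -8 * (-1)^2 = -8
  2 * (-1)^1 = -2
  constant: -4
Sum = -6 + 2 - 8 - 2 - 4 = -18


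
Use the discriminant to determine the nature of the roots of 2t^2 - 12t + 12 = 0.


D = b^2 - 4ac = (-12)^2 - 4(2)(12) = 144 - 96 = 48
Since D > 0: two distinct irrational roots


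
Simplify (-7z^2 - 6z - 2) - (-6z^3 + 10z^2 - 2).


Distribute the minus sign:
  (-7z^2 - 6z - 2)
- (-6z^3 + 10z^2 - 2)
Negate second polynomial: 6z^3 - 10z^2 + 2
Add: 6z^3 - 17z^2 - 6z


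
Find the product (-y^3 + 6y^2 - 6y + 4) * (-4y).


Distribute each term of the first polynomial:
  (-y^3)(-4y) = 4y^4
  (6y^2)(-4y) = -24y^3
  (-6y)(-4y) = 24y^2
  (4)(-4y) = -16y
Sum: 4y^4 - 24y^3 + 24y^2 - 16y


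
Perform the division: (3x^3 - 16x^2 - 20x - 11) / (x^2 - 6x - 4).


(3x^3 - 16x^2 - 20x - 11) / (x^2 - 6x - 4)
Step 1: 3x * (x^2 - 6x - 4) = 3x^3 - 18x^2 - 12x; subtract.
Step 2: 2 * (x^2 - 6x - 4) = 2x^2 - 12x - 8; subtract.
Quotient: 3x + 2, Remainder: 4x - 3


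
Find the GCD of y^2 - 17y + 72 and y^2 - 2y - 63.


Factor each:
  y^2 - 17y + 72 = (y - 9)(y - 8)
  y^2 - 2y - 63 = (y - 9)(y + 7)
Common monic factor: y - 9


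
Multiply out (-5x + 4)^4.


Expand (-5x + 4)^4 by repeated multiplication:
  (-5x + 4)^2 = 25x^2 - 40x + 16
  (-5x + 4)^3 = -125x^3 + 300x^2 - 240x + 64
= 625x^4 - 2000x^3 + 2400x^2 - 1280x + 256


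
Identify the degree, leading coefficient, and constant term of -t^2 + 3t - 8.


Highest power of t is 2, with coefficient -1. Constant term is -8.
Degree = 2, leading coefficient = -1, constant term = -8


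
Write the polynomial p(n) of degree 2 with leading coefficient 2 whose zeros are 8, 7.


p(n) = 2(n - 8)(n - 7)
Expand: 2n^2 - 30n + 112


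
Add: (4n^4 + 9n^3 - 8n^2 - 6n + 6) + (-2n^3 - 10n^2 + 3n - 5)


Align terms by degree and add:
  4n^4 + 9n^3 - 8n^2 - 6n + 6
  -2n^3 - 10n^2 + 3n - 5
= 4n^4 + 7n^3 - 18n^2 - 3n + 1


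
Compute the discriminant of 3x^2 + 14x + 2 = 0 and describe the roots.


D = b^2 - 4ac = (14)^2 - 4(3)(2) = 196 - 24 = 172
Since D > 0: two distinct irrational roots


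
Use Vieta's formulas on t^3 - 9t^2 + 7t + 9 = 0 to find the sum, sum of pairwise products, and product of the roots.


Monic cubic t^3+bt^2+ct+d=0: sum=-b, pairwise sum=c, product=-d.
b=-9, c=7, d=9
r1+r2+r3 = 9
r1r2+r1r3+r2r3 = 7
r1r2r3 = -9


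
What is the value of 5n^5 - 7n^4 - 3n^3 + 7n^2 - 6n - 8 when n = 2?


Using direct substitution:
  5 * (2)^5 = 160
  -7 * (2)^4 = -112
  -3 * (2)^3 = -24
  7 * (2)^2 = 28
  -6 * (2)^1 = -12
  constant: -8
Sum = 160 - 112 - 24 + 28 - 12 - 8 = 32


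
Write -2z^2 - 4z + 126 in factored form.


Roots satisfy r1 + r2 = -b/a = -2 and r1*r2 = c/a = -63.
So r1 = -9, r2 = 7.
-2z^2 - 4z + 126 = -2(z - r1)(z - r2) = -2(z + 9)(z - 7)


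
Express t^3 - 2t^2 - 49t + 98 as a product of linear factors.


Try integer roots (divisors of 98). t=-7: p(-7)=0.
Divide out (t + 7): quotient is t^2 - 9t + 14.
Factor the quadratic: (t - 2)(t - 7)
Result: (t + 7)(t - 2)(t - 7)


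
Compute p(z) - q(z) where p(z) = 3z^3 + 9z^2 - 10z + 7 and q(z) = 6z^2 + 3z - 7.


Distribute the minus sign:
  (3z^3 + 9z^2 - 10z + 7)
- (6z^2 + 3z - 7)
Negate second polynomial: -6z^2 - 3z + 7
Add: 3z^3 + 3z^2 - 13z + 14


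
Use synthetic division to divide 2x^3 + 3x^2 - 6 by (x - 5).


Synthetic division with c = 5. Coefficients: 2, 3, 0, -6
Bring down 2.
  2 * 5 = 10; 10 + 3 = 13
  13 * 5 = 65; 65 + 0 = 65
  65 * 5 = 325; 325 - 6 = 319
Quotient: 2x^2 + 13x + 65, Remainder: 319


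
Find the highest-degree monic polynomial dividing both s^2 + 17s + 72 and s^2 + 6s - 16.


Factor each:
  s^2 + 17s + 72 = (s + 8)(s + 9)
  s^2 + 6s - 16 = (s + 8)(s - 2)
Common monic factor: s + 8


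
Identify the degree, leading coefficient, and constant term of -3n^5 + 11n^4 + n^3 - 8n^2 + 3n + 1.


Highest power of n is 5, with coefficient -3. Constant term is 1.
Degree = 5, leading coefficient = -3, constant term = 1


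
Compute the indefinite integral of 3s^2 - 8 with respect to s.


Reverse power rule on each term:
  ∫ 3s^2 ds = s^3
  ∫ -8 ds = -8s
F(s) = s^3 - 8s + C


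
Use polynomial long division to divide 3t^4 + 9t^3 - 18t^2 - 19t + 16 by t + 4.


(3t^4 + 9t^3 - 18t^2 - 19t + 16) / (t + 4)
Step 1: 3t^3 * (t + 4) = 3t^4 + 12t^3; subtract.
Step 2: -3t^2 * (t + 4) = -3t^3 - 12t^2; subtract.
Step 3: -6t * (t + 4) = -6t^2 - 24t; subtract.
Step 4: 5 * (t + 4) = 5t + 20; subtract.
Quotient: 3t^3 - 3t^2 - 6t + 5, Remainder: -4


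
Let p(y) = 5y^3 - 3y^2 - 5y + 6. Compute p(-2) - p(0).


p(-2) = -36
p(0) = 6
p(-2) - p(0) = -36 - 6 = -42


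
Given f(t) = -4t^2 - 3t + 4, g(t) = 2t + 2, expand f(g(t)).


Substitute g(t) into f:
f(g(t)) = -4*(2t + 2)^2 + (-3)*(2t + 2) + 4
(2t + 2)^2 = 4t^2 + 8t + 4
Expand and combine: -16t^2 - 38t - 18


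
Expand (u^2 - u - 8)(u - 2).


Distribute each term of the first polynomial:
  (u^2)(u - 2) = u^3 - 2u^2
  (-u)(u - 2) = -u^2 + 2u
  (-8)(u - 2) = -8u + 16
Sum: u^3 - 3u^2 - 6u + 16


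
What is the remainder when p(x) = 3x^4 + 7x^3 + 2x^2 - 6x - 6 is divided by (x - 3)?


By the Remainder Theorem, the remainder equals p(3):
  3*(3)^4 = 243
  7*(3)^3 = 189
  2*(3)^2 = 18
  -6*(3)^1 = -18
  constant: -6
Sum: 243 + 189 + 18 - 18 - 6 = 426


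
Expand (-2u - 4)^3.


Expand (-2u - 4)^3 by repeated multiplication:
  (-2u - 4)^2 = 4u^2 + 16u + 16
= -8u^3 - 48u^2 - 96u - 64


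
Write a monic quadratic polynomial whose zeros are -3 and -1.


p(z) = (z + 3)(z + 1)
Expand: z^2 + 4z + 3


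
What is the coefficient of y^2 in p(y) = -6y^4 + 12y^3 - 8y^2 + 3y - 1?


Read off the coefficient of y^2: -8


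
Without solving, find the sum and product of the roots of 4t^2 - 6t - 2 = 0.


For at^2+bt+c=0: sum = -b/a, product = c/a.
a=4, b=-6, c=-2
Sum = -(-6)/4 = 3/2
Product = (-2)/4 = -1/2


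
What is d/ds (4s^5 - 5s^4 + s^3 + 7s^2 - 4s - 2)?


Apply the power rule term by term:
  d/ds(4s^5) = 20s^4
  d/ds(-5s^4) = -20s^3
  d/ds(s^3) = 3s^2
  d/ds(7s^2) = 14s
  d/ds(-4s) = -4
  d/ds(-2) = 0
p'(s) = 20s^4 - 20s^3 + 3s^2 + 14s - 4
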